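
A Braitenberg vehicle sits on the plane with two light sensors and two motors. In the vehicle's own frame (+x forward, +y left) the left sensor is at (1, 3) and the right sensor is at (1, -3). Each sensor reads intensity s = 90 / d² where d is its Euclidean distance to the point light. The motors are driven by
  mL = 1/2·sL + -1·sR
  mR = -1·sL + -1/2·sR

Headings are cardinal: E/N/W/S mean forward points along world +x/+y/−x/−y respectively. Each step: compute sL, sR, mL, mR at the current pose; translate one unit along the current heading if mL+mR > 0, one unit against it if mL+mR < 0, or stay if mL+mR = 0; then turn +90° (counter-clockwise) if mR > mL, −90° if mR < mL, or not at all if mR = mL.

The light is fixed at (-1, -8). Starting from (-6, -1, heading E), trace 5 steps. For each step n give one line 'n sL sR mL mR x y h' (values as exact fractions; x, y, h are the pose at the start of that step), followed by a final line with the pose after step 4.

0 45/58 45/16 -1125/464 -2025/928 -6 -1 E
1 18/29 90/73 -1953/2117 -2619/2117 -7 -1 N
2 45/53 45/17 -4005/1802 -3915/1802 -7 -2 E
3 90/149 18/13 -2097/1937 -2511/1937 -8 -2 N
4 9/10 9/4 -9/5 -81/40 -8 -3 E
final -9 -3 S

n=0: pose=(-6,-1,E); sL=45/58, sR=45/16; mL=-1125/464, mR=-2025/928; mL+mR=-4275/928 → advance -1; mR−mL=225/928 → turn +1·90°
n=1: pose=(-7,-1,N); sL=18/29, sR=90/73; mL=-1953/2117, mR=-2619/2117; mL+mR=-4572/2117 → advance -1; mR−mL=-666/2117 → turn -1·90°
n=2: pose=(-7,-2,E); sL=45/53, sR=45/17; mL=-4005/1802, mR=-3915/1802; mL+mR=-3960/901 → advance -1; mR−mL=45/901 → turn +1·90°
n=3: pose=(-8,-2,N); sL=90/149, sR=18/13; mL=-2097/1937, mR=-2511/1937; mL+mR=-4608/1937 → advance -1; mR−mL=-414/1937 → turn -1·90°
n=4: pose=(-8,-3,E); sL=9/10, sR=9/4; mL=-9/5, mR=-81/40; mL+mR=-153/40 → advance -1; mR−mL=-9/40 → turn -1·90°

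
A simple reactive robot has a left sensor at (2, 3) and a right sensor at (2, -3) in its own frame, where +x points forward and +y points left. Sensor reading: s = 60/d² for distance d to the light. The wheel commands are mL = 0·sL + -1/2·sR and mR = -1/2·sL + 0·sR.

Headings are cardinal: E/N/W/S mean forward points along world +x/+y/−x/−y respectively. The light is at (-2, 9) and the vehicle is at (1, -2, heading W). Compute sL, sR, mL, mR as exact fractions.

left sensor world pos  = (-1, -5); dL² = 197
right sensor world pos = (-1, 1); dR² = 65
sL = 60/197 = 60/197
sR = 60/65 = 12/13
mL = 0·sL + -1/2·sR = -6/13
mR = -1/2·sL + 0·sR = -30/197

60/197 12/13 -6/13 -30/197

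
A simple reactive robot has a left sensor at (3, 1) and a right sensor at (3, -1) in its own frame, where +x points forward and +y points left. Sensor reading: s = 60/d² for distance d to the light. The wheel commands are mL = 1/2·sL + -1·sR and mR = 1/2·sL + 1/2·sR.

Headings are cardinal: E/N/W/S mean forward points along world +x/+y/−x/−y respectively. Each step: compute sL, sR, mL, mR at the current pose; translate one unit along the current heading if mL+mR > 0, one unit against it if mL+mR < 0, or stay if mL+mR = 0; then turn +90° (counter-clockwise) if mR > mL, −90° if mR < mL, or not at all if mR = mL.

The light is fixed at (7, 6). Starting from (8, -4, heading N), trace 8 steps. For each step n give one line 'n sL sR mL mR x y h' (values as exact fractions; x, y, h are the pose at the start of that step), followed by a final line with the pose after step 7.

n=0: pose=(8,-4,N); sL=60/49, sR=60/53; mL=-1350/2597, mR=3060/2597; mL+mR=1710/2597 → advance +1; mR−mL=90/53 → turn +1·90°
n=1: pose=(8,-3,W); sL=15/26, sR=15/17; mL=-525/884, mR=645/884; mL+mR=30/221 → advance +1; mR−mL=45/34 → turn +1·90°
n=2: pose=(7,-3,S); sL=12/29, sR=12/29; mL=-6/29, mR=12/29; mL+mR=6/29 → advance +1; mR−mL=18/29 → turn +1·90°
n=3: pose=(7,-4,E); sL=2/3, sR=6/13; mL=-5/39, mR=22/39; mL+mR=17/39 → advance +1; mR−mL=9/13 → turn +1·90°
n=4: pose=(8,-4,N); sL=60/49, sR=60/53; mL=-1350/2597, mR=3060/2597; mL+mR=1710/2597 → advance +1; mR−mL=90/53 → turn +1·90°
n=5: pose=(8,-3,W); sL=15/26, sR=15/17; mL=-525/884, mR=645/884; mL+mR=30/221 → advance +1; mR−mL=45/34 → turn +1·90°
n=6: pose=(7,-3,S); sL=12/29, sR=12/29; mL=-6/29, mR=12/29; mL+mR=6/29 → advance +1; mR−mL=18/29 → turn +1·90°
n=7: pose=(7,-4,E); sL=2/3, sR=6/13; mL=-5/39, mR=22/39; mL+mR=17/39 → advance +1; mR−mL=9/13 → turn +1·90°

0 60/49 60/53 -1350/2597 3060/2597 8 -4 N
1 15/26 15/17 -525/884 645/884 8 -3 W
2 12/29 12/29 -6/29 12/29 7 -3 S
3 2/3 6/13 -5/39 22/39 7 -4 E
4 60/49 60/53 -1350/2597 3060/2597 8 -4 N
5 15/26 15/17 -525/884 645/884 8 -3 W
6 12/29 12/29 -6/29 12/29 7 -3 S
7 2/3 6/13 -5/39 22/39 7 -4 E
final 8 -4 N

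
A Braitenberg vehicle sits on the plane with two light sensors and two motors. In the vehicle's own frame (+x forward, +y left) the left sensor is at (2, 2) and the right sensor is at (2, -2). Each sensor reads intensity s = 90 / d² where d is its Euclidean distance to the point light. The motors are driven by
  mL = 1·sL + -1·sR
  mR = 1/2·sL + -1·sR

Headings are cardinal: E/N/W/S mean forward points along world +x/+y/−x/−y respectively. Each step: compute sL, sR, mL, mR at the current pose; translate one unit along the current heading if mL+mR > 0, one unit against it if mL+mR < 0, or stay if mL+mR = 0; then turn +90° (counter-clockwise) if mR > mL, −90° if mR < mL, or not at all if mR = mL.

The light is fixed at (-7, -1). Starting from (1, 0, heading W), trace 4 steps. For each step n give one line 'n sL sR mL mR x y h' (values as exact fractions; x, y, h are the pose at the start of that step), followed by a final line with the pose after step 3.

n=0: pose=(1,0,W); sL=90/37, sR=2; mL=16/37, mR=-29/37; mL+mR=-13/37 → advance -1; mR−mL=-45/37 → turn -1·90°
n=1: pose=(2,0,N); sL=45/29, sR=9/13; mL=324/377, mR=63/754; mL+mR=711/754 → advance +1; mR−mL=-45/58 → turn -1·90°
n=2: pose=(2,1,E); sL=90/137, sR=90/121; mL=-1440/16577, mR=-6885/16577; mL+mR=-8325/16577 → advance -1; mR−mL=-45/137 → turn -1·90°
n=3: pose=(1,1,S); sL=9/10, sR=5/2; mL=-8/5, mR=-41/20; mL+mR=-73/20 → advance -1; mR−mL=-9/20 → turn -1·90°

0 90/37 2 16/37 -29/37 1 0 W
1 45/29 9/13 324/377 63/754 2 0 N
2 90/137 90/121 -1440/16577 -6885/16577 2 1 E
3 9/10 5/2 -8/5 -41/20 1 1 S
final 1 2 W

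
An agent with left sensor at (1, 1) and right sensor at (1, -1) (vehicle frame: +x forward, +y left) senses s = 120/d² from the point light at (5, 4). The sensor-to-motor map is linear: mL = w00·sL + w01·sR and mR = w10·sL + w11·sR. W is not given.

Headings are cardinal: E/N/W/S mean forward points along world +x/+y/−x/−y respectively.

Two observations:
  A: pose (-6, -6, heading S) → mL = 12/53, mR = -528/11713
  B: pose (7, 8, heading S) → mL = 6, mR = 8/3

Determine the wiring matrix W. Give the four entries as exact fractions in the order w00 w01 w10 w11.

obs A: pose=(-6,-6,S) → sL=120/221, sR=24/53, mL=12/53, mR=-528/11713
obs B: pose=(7,8,S) → sL=20/3, sR=12, mL=6, mR=8/3
sensor matrix S = [[120/221, 24/53], [20/3, 12]]; det S = 40960/11713
solve [mL_A; mL_B] = S·[w00; w01] and [mR_A; mR_B] = S·[w10; w11]:
  w00 = 0, w01 = 1/2, w10 = -1/2, w11 = 1/2

0 1/2 -1/2 1/2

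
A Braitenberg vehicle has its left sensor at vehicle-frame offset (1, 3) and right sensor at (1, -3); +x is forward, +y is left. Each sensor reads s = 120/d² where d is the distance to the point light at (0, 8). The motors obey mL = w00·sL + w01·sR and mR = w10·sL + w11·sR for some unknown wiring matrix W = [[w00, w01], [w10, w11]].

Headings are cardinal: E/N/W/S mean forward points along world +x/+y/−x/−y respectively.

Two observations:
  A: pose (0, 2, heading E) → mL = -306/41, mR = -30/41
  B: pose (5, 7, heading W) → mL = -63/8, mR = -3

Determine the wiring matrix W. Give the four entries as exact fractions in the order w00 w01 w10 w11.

-1/2 -1 0 -1/2

obs A: pose=(0,2,E) → sL=12, sR=60/41, mL=-306/41, mR=-30/41
obs B: pose=(5,7,W) → sL=15/4, sR=6, mL=-63/8, mR=-3
sensor matrix S = [[12, 60/41], [15/4, 6]]; det S = 2727/41
solve [mL_A; mL_B] = S·[w00; w01] and [mR_A; mR_B] = S·[w10; w11]:
  w00 = -1/2, w01 = -1, w10 = 0, w11 = -1/2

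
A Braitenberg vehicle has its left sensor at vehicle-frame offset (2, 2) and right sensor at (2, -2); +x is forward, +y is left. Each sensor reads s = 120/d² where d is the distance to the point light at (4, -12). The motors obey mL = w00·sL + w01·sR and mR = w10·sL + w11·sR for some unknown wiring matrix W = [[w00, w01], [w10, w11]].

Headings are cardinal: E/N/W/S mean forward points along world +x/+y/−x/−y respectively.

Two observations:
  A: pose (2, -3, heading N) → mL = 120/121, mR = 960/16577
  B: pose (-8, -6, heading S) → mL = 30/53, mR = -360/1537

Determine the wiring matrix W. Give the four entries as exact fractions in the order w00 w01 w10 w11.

obs A: pose=(2,-3,N) → sL=120/137, sR=120/121, mL=120/121, mR=960/16577
obs B: pose=(-8,-6,S) → sL=30/29, sR=30/53, mL=30/53, mR=-360/1537
sensor matrix S = [[120/137, 120/121], [30/29, 30/53]]; det S = -13507200/25478849
solve [mL_A; mL_B] = S·[w00; w01] and [mR_A; mR_B] = S·[w10; w11]:
  w00 = 0, w01 = 1, w10 = -1/2, w11 = 1/2

0 1 -1/2 1/2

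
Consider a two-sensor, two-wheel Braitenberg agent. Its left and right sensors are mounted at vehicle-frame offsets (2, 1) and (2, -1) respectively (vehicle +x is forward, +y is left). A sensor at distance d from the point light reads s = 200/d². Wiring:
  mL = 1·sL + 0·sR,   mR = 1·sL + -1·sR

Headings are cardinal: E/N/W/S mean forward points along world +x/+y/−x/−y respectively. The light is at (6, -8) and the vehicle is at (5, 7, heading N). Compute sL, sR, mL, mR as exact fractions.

200/293 200/289 200/293 -800/84677

left sensor world pos  = (4, 9); dL² = 293
right sensor world pos = (6, 9); dR² = 289
sL = 200/293 = 200/293
sR = 200/289 = 200/289
mL = 1·sL + 0·sR = 200/293
mR = 1·sL + -1·sR = -800/84677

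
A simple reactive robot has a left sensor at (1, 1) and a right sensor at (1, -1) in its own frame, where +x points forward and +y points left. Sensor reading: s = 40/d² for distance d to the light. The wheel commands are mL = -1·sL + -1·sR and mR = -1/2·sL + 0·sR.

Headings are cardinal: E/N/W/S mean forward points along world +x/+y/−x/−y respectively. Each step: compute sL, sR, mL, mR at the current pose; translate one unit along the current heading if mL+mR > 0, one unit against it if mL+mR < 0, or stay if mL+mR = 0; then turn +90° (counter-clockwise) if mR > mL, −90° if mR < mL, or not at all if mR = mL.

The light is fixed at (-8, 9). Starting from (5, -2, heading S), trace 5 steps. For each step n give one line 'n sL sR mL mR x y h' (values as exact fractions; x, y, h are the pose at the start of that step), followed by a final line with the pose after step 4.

0 2/17 5/36 -157/612 -1/17 5 -2 S
1 40/277 40/317 -23760/87809 -20/277 5 -1 E
2 20/101 4/25 -904/2525 -10/101 4 -1 N
3 8/53 40/221 -3888/11713 -4/53 4 -2 W
4 2/17 5/36 -157/612 -1/17 5 -2 S
final 5 -1 E

n=0: pose=(5,-2,S); sL=2/17, sR=5/36; mL=-157/612, mR=-1/17; mL+mR=-193/612 → advance -1; mR−mL=121/612 → turn +1·90°
n=1: pose=(5,-1,E); sL=40/277, sR=40/317; mL=-23760/87809, mR=-20/277; mL+mR=-30100/87809 → advance -1; mR−mL=17420/87809 → turn +1·90°
n=2: pose=(4,-1,N); sL=20/101, sR=4/25; mL=-904/2525, mR=-10/101; mL+mR=-1154/2525 → advance -1; mR−mL=654/2525 → turn +1·90°
n=3: pose=(4,-2,W); sL=8/53, sR=40/221; mL=-3888/11713, mR=-4/53; mL+mR=-4772/11713 → advance -1; mR−mL=3004/11713 → turn +1·90°
n=4: pose=(5,-2,S); sL=2/17, sR=5/36; mL=-157/612, mR=-1/17; mL+mR=-193/612 → advance -1; mR−mL=121/612 → turn +1·90°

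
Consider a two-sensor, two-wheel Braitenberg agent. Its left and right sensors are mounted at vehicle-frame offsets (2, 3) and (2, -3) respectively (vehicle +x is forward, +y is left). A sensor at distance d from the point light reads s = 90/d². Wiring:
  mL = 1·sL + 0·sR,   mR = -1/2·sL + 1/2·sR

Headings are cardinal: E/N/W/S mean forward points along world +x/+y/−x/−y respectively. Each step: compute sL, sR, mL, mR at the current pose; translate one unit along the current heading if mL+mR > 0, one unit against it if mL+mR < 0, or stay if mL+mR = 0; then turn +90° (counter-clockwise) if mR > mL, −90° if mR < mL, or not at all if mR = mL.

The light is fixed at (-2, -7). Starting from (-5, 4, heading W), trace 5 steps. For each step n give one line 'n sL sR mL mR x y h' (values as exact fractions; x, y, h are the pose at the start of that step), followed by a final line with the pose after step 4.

n=0: pose=(-5,4,W); sL=90/89, sR=90/221; mL=90/89, mR=-5940/19669; mL+mR=13950/19669 → advance +1; mR−mL=-25830/19669 → turn -1·90°
n=1: pose=(-6,4,N); sL=45/109, sR=9/17; mL=45/109, mR=108/1853; mL+mR=873/1853 → advance +1; mR−mL=-657/1853 → turn -1·90°
n=2: pose=(-6,5,E); sL=90/229, sR=18/17; mL=90/229, mR=1296/3893; mL+mR=2826/3893 → advance +1; mR−mL=-234/3893 → turn -1·90°
n=3: pose=(-5,5,S); sL=9/10, sR=45/68; mL=9/10, mR=-81/680; mL+mR=531/680 → advance +1; mR−mL=-693/680 → turn -1·90°
n=4: pose=(-5,4,W); sL=90/89, sR=90/221; mL=90/89, mR=-5940/19669; mL+mR=13950/19669 → advance +1; mR−mL=-25830/19669 → turn -1·90°

0 90/89 90/221 90/89 -5940/19669 -5 4 W
1 45/109 9/17 45/109 108/1853 -6 4 N
2 90/229 18/17 90/229 1296/3893 -6 5 E
3 9/10 45/68 9/10 -81/680 -5 5 S
4 90/89 90/221 90/89 -5940/19669 -5 4 W
final -6 4 N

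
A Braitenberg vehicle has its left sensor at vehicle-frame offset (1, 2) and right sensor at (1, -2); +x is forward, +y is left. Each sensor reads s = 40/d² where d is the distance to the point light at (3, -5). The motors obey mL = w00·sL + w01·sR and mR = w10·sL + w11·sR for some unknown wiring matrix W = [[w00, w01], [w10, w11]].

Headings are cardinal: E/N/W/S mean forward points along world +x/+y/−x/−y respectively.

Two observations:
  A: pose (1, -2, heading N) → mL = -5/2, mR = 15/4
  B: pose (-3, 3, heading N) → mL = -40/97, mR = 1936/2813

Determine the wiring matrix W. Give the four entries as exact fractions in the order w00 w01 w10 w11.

obs A: pose=(1,-2,N) → sL=5/4, sR=5/2, mL=-5/2, mR=15/4
obs B: pose=(-3,3,N) → sL=8/29, sR=40/97, mL=-40/97, mR=1936/2813
sensor matrix S = [[5/4, 5/2], [8/29, 40/97]]; det S = -490/2813
solve [mL_A; mL_B] = S·[w00; w01] and [mR_A; mR_B] = S·[w10; w11]:
  w00 = 0, w01 = -1, w10 = 1, w11 = 1

0 -1 1 1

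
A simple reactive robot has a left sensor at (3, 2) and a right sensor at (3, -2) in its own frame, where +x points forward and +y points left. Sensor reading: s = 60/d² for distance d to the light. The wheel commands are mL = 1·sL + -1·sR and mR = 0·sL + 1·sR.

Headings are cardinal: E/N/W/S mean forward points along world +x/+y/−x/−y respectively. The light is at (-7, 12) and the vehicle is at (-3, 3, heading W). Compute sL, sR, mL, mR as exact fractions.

left sensor world pos  = (-6, 1); dL² = 122
right sensor world pos = (-6, 5); dR² = 50
sL = 60/122 = 30/61
sR = 60/50 = 6/5
mL = 1·sL + -1·sR = -216/305
mR = 0·sL + 1·sR = 6/5

30/61 6/5 -216/305 6/5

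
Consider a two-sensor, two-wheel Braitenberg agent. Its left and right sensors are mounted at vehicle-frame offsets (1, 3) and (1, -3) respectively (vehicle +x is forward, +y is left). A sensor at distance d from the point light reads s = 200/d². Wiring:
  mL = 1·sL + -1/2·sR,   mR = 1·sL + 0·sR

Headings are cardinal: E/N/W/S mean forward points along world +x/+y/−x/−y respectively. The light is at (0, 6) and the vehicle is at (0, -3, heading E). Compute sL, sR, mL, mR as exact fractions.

200/37 40/29 5060/1073 200/37

left sensor world pos  = (1, 0); dL² = 37
right sensor world pos = (1, -6); dR² = 145
sL = 200/37 = 200/37
sR = 200/145 = 40/29
mL = 1·sL + -1/2·sR = 5060/1073
mR = 1·sL + 0·sR = 200/37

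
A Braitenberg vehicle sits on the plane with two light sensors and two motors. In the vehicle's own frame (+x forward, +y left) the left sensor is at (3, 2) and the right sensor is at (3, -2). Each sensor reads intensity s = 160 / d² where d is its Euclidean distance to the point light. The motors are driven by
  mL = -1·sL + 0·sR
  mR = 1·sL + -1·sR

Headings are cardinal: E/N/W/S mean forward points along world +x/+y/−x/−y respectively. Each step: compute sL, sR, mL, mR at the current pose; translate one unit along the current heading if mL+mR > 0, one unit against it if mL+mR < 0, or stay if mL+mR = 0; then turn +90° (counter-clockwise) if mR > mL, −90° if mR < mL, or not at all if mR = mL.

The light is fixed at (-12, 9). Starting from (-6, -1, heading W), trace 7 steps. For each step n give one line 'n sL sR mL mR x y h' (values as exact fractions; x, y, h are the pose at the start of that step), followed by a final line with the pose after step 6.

n=0: pose=(-6,-1,W); sL=160/153, sR=160/73; mL=-160/153, mR=-12800/11169; mL+mR=-160/73 → advance -1; mR−mL=-1120/11169 → turn -1·90°
n=1: pose=(-5,-1,N); sL=80/37, sR=16/13; mL=-80/37, mR=448/481; mL+mR=-16/13 → advance -1; mR−mL=1488/481 → turn +1·90°
n=2: pose=(-5,-2,W); sL=32/37, sR=160/97; mL=-32/37, mR=-2816/3589; mL+mR=-160/97 → advance -1; mR−mL=288/3589 → turn +1·90°
n=3: pose=(-4,-2,S); sL=20/37, sR=20/29; mL=-20/37, mR=-160/1073; mL+mR=-20/29 → advance -1; mR−mL=420/1073 → turn +1·90°
n=4: pose=(-4,-1,E); sL=32/37, sR=32/53; mL=-32/37, mR=512/1961; mL+mR=-32/53 → advance -1; mR−mL=2208/1961 → turn +1·90°
n=5: pose=(-5,-1,N); sL=80/37, sR=16/13; mL=-80/37, mR=448/481; mL+mR=-16/13 → advance -1; mR−mL=1488/481 → turn +1·90°
n=6: pose=(-5,-2,W); sL=32/37, sR=160/97; mL=-32/37, mR=-2816/3589; mL+mR=-160/97 → advance -1; mR−mL=288/3589 → turn +1·90°

0 160/153 160/73 -160/153 -12800/11169 -6 -1 W
1 80/37 16/13 -80/37 448/481 -5 -1 N
2 32/37 160/97 -32/37 -2816/3589 -5 -2 W
3 20/37 20/29 -20/37 -160/1073 -4 -2 S
4 32/37 32/53 -32/37 512/1961 -4 -1 E
5 80/37 16/13 -80/37 448/481 -5 -1 N
6 32/37 160/97 -32/37 -2816/3589 -5 -2 W
final -4 -2 S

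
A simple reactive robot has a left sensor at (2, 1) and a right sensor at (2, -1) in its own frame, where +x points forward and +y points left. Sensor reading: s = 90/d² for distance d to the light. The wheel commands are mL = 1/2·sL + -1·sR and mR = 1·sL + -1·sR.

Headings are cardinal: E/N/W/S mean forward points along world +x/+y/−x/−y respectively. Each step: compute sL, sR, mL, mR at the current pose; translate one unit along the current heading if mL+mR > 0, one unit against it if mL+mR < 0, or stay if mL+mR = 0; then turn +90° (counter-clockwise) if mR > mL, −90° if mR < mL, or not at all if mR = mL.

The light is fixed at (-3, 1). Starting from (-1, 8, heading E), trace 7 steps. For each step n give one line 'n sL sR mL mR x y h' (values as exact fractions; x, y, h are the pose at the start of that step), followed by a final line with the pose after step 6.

0 9/8 45/26 -243/208 -63/104 -1 8 E
1 10/9 18/17 -77/153 8/153 -2 8 N
2 45/13 9/5 -9/130 108/65 -2 7 W
3 90/17 90/17 -45/17 0 -3 7 S
4 45/34 9/4 -27/17 -63/68 -3 8 E
5 18/17 10/9 -89/153 -8/153 -4 8 N
6 45/17 45/29 -225/986 540/493 -4 7 W
final -5 7 S

n=0: pose=(-1,8,E); sL=9/8, sR=45/26; mL=-243/208, mR=-63/104; mL+mR=-369/208 → advance -1; mR−mL=9/16 → turn +1·90°
n=1: pose=(-2,8,N); sL=10/9, sR=18/17; mL=-77/153, mR=8/153; mL+mR=-23/51 → advance -1; mR−mL=5/9 → turn +1·90°
n=2: pose=(-2,7,W); sL=45/13, sR=9/5; mL=-9/130, mR=108/65; mL+mR=207/130 → advance +1; mR−mL=45/26 → turn +1·90°
n=3: pose=(-3,7,S); sL=90/17, sR=90/17; mL=-45/17, mR=0; mL+mR=-45/17 → advance -1; mR−mL=45/17 → turn +1·90°
n=4: pose=(-3,8,E); sL=45/34, sR=9/4; mL=-27/17, mR=-63/68; mL+mR=-171/68 → advance -1; mR−mL=45/68 → turn +1·90°
n=5: pose=(-4,8,N); sL=18/17, sR=10/9; mL=-89/153, mR=-8/153; mL+mR=-97/153 → advance -1; mR−mL=9/17 → turn +1·90°
n=6: pose=(-4,7,W); sL=45/17, sR=45/29; mL=-225/986, mR=540/493; mL+mR=855/986 → advance +1; mR−mL=45/34 → turn +1·90°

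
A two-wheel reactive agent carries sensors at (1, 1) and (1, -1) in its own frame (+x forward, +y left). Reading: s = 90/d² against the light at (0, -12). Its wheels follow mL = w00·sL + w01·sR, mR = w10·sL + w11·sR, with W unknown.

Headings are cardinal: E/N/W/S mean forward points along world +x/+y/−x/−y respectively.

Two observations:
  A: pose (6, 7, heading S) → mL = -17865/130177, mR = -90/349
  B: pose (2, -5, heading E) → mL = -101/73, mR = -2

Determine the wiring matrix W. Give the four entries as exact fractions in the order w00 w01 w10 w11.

1/2 -1 0 -1

obs A: pose=(6,7,S) → sL=90/373, sR=90/349, mL=-17865/130177, mR=-90/349
obs B: pose=(2,-5,E) → sL=90/73, sR=2, mL=-101/73, mR=-2
sensor matrix S = [[90/373, 90/349], [90/73, 2]]; det S = 1564560/9502921
solve [mL_A; mL_B] = S·[w00; w01] and [mR_A; mR_B] = S·[w10; w11]:
  w00 = 1/2, w01 = -1, w10 = 0, w11 = -1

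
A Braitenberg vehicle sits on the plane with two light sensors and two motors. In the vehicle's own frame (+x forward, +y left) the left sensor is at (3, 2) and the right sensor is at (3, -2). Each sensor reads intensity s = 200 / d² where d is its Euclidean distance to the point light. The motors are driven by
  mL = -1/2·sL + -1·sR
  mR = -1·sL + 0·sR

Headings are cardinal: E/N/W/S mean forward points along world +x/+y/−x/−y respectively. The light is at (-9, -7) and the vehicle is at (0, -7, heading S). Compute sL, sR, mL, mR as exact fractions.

left sensor world pos  = (2, -10); dL² = 130
right sensor world pos = (-2, -10); dR² = 58
sL = 200/130 = 20/13
sR = 200/58 = 100/29
mL = -1/2·sL + -1·sR = -1590/377
mR = -1·sL + 0·sR = -20/13

20/13 100/29 -1590/377 -20/13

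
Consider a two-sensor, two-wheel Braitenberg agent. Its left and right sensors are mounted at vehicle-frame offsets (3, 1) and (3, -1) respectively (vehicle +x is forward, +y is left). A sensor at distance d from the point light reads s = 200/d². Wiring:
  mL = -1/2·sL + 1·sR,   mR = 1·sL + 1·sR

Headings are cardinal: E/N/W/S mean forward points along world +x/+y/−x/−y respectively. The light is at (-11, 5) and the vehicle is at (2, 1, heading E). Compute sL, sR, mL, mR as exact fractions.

left sensor world pos  = (5, 2); dL² = 265
right sensor world pos = (5, 0); dR² = 281
sL = 200/265 = 40/53
sR = 200/281 = 200/281
mL = -1/2·sL + 1·sR = 4980/14893
mR = 1·sL + 1·sR = 21840/14893

40/53 200/281 4980/14893 21840/14893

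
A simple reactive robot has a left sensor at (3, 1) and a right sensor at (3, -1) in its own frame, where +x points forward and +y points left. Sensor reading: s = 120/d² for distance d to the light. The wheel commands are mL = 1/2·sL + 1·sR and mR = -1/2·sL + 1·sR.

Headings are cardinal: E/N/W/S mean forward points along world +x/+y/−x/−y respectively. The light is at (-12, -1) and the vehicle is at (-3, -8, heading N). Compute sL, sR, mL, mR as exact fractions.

left sensor world pos  = (-4, -5); dL² = 80
right sensor world pos = (-2, -5); dR² = 116
sL = 120/80 = 3/2
sR = 120/116 = 30/29
mL = 1/2·sL + 1·sR = 207/116
mR = -1/2·sL + 1·sR = 33/116

3/2 30/29 207/116 33/116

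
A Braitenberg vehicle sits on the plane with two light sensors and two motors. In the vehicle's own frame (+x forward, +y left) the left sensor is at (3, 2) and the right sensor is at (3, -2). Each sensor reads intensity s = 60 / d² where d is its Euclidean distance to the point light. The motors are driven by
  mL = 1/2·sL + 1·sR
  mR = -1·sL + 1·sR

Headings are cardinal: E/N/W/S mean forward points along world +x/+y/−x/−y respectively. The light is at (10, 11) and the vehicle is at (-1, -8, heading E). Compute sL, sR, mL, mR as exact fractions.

left sensor world pos  = (2, -6); dL² = 353
right sensor world pos = (2, -10); dR² = 505
sL = 60/353 = 60/353
sR = 60/505 = 12/101
mL = 1/2·sL + 1·sR = 7266/35653
mR = -1·sL + 1·sR = -1824/35653

60/353 12/101 7266/35653 -1824/35653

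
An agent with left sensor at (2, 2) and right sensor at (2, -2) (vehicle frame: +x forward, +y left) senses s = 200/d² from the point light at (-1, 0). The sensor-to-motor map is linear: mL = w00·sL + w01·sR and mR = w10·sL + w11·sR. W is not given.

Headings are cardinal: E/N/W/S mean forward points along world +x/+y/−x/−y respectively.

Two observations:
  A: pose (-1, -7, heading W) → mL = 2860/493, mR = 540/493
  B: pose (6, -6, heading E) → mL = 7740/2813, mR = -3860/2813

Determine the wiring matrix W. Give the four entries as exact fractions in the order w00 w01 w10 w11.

obs A: pose=(-1,-7,W) → sL=40/17, sR=200/29, mL=2860/493, mR=540/493
obs B: pose=(6,-6,E) → sL=200/97, sR=40/29, mL=7740/2813, mR=-3860/2813
sensor matrix S = [[40/17, 200/29], [200/97, 40/29]]; det S = -524800/47821
solve [mL_A; mL_B] = S·[w00; w01] and [mR_A; mR_B] = S·[w10; w11]:
  w00 = 1, w01 = 1/2, w10 = -1, w11 = 1/2

1 1/2 -1 1/2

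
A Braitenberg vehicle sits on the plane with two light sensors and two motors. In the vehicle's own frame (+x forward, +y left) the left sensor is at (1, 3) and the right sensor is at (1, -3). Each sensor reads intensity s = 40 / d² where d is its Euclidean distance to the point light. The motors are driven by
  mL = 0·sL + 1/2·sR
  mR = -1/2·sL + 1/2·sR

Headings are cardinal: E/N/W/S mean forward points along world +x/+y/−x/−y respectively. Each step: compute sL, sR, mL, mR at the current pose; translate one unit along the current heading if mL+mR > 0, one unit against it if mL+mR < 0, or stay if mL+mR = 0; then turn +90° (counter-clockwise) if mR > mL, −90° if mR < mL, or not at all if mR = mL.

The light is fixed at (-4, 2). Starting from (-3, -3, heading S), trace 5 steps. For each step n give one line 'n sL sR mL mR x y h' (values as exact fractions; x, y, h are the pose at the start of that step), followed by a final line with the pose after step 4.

n=0: pose=(-3,-3,S); sL=10/13, sR=1; mL=1/2, mR=3/26; mL+mR=8/13 → advance +1; mR−mL=-5/13 → turn -1·90°
n=1: pose=(-3,-4,W); sL=40/81, sR=40/9; mL=20/9, mR=160/81; mL+mR=340/81 → advance +1; mR−mL=-20/81 → turn -1·90°
n=2: pose=(-4,-4,N); sL=20/17, sR=20/17; mL=10/17, mR=0; mL+mR=10/17 → advance +1; mR−mL=-10/17 → turn -1·90°
n=3: pose=(-4,-3,E); sL=8, sR=8/13; mL=4/13, mR=-48/13; mL+mR=-44/13 → advance -1; mR−mL=-4 → turn -1·90°
n=4: pose=(-5,-3,S); sL=1, sR=10/13; mL=5/13, mR=-3/26; mL+mR=7/26 → advance +1; mR−mL=-1/2 → turn -1·90°

0 10/13 1 1/2 3/26 -3 -3 S
1 40/81 40/9 20/9 160/81 -3 -4 W
2 20/17 20/17 10/17 0 -4 -4 N
3 8 8/13 4/13 -48/13 -4 -3 E
4 1 10/13 5/13 -3/26 -5 -3 S
final -5 -4 W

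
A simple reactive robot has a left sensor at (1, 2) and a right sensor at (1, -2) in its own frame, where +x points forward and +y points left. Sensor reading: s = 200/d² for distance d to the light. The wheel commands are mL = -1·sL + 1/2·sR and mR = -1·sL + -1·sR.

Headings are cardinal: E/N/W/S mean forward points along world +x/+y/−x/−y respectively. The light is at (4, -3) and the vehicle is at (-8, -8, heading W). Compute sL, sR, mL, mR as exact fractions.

left sensor world pos  = (-9, -10); dL² = 218
right sensor world pos = (-9, -6); dR² = 178
sL = 200/218 = 100/109
sR = 200/178 = 100/89
mL = -1·sL + 1/2·sR = -3450/9701
mR = -1·sL + -1·sR = -19800/9701

100/109 100/89 -3450/9701 -19800/9701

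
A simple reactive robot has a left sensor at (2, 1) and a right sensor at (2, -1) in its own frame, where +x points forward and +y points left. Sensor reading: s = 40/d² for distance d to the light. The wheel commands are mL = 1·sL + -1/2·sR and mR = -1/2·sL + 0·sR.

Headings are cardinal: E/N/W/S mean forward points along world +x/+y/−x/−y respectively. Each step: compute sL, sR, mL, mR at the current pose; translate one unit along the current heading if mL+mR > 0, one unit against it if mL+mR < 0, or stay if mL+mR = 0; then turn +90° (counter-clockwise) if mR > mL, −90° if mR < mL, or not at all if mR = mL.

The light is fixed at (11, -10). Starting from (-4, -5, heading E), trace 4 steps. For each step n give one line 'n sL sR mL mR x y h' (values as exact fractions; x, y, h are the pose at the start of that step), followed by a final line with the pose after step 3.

0 8/41 8/37 132/1517 -4/41 -4 -5 E
1 20/117 20/149 1810/17433 -10/117 -5 -5 S
2 40/333 40/349 7300/116217 -20/333 -5 -6 W
3 1/9 10/73 28/657 -1/18 -6 -6 N
final -6 -7 E

n=0: pose=(-4,-5,E); sL=8/41, sR=8/37; mL=132/1517, mR=-4/41; mL+mR=-16/1517 → advance -1; mR−mL=-280/1517 → turn -1·90°
n=1: pose=(-5,-5,S); sL=20/117, sR=20/149; mL=1810/17433, mR=-10/117; mL+mR=320/17433 → advance +1; mR−mL=-1100/5811 → turn -1·90°
n=2: pose=(-5,-6,W); sL=40/333, sR=40/349; mL=7300/116217, mR=-20/333; mL+mR=320/116217 → advance +1; mR−mL=-4760/38739 → turn -1·90°
n=3: pose=(-6,-6,N); sL=1/9, sR=10/73; mL=28/657, mR=-1/18; mL+mR=-17/1314 → advance -1; mR−mL=-43/438 → turn -1·90°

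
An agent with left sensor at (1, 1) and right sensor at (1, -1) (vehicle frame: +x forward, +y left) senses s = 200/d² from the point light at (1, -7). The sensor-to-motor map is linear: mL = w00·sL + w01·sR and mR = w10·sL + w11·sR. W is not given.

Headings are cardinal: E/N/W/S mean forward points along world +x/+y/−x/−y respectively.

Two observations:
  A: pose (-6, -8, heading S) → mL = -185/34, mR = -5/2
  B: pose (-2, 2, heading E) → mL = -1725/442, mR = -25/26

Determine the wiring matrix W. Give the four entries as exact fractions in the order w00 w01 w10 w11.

-1/2 -1 -1/2 0

obs A: pose=(-6,-8,S) → sL=5, sR=50/17, mL=-185/34, mR=-5/2
obs B: pose=(-2,2,E) → sL=25/13, sR=50/17, mL=-1725/442, mR=-25/26
sensor matrix S = [[5, 50/17], [25/13, 50/17]]; det S = 2000/221
solve [mL_A; mL_B] = S·[w00; w01] and [mR_A; mR_B] = S·[w10; w11]:
  w00 = -1/2, w01 = -1, w10 = -1/2, w11 = 0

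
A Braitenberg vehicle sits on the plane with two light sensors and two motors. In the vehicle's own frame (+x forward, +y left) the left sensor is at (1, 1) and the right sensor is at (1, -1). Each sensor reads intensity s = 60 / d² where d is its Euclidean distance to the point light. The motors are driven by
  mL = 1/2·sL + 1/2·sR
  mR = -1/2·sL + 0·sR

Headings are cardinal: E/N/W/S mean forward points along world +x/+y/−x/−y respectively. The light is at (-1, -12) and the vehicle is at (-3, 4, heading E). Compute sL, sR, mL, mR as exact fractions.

left sensor world pos  = (-2, 5); dL² = 290
right sensor world pos = (-2, 3); dR² = 226
sL = 60/290 = 6/29
sR = 60/226 = 30/113
mL = 1/2·sL + 1/2·sR = 774/3277
mR = -1/2·sL + 0·sR = -3/29

6/29 30/113 774/3277 -3/29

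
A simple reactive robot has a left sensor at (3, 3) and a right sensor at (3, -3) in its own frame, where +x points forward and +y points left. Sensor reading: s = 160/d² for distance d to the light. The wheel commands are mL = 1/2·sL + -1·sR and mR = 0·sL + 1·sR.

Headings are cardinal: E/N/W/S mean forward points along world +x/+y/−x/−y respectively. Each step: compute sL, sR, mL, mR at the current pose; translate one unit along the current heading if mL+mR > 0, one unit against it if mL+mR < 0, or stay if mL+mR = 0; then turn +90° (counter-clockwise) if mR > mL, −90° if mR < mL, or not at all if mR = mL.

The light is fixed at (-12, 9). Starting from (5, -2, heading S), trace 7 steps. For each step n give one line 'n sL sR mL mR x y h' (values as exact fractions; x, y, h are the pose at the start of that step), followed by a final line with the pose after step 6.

0 40/149 20/49 -2000/7301 20/49 5 -2 S
1 160/481 32/125 -5392/60125 32/125 5 -3 E
2 80/153 80/261 -200/4437 80/261 6 -3 N
3 160/421 160/289 -44240/121669 160/289 6 -2 W
4 40/149 20/49 -2000/7301 20/49 5 -2 S
5 160/481 32/125 -5392/60125 32/125 5 -3 E
6 80/153 80/261 -200/4437 80/261 6 -3 N
final 6 -2 W

n=0: pose=(5,-2,S); sL=40/149, sR=20/49; mL=-2000/7301, mR=20/49; mL+mR=20/149 → advance +1; mR−mL=4980/7301 → turn +1·90°
n=1: pose=(5,-3,E); sL=160/481, sR=32/125; mL=-5392/60125, mR=32/125; mL+mR=80/481 → advance +1; mR−mL=20784/60125 → turn +1·90°
n=2: pose=(6,-3,N); sL=80/153, sR=80/261; mL=-200/4437, mR=80/261; mL+mR=40/153 → advance +1; mR−mL=520/1479 → turn +1·90°
n=3: pose=(6,-2,W); sL=160/421, sR=160/289; mL=-44240/121669, mR=160/289; mL+mR=80/421 → advance +1; mR−mL=111600/121669 → turn +1·90°
n=4: pose=(5,-2,S); sL=40/149, sR=20/49; mL=-2000/7301, mR=20/49; mL+mR=20/149 → advance +1; mR−mL=4980/7301 → turn +1·90°
n=5: pose=(5,-3,E); sL=160/481, sR=32/125; mL=-5392/60125, mR=32/125; mL+mR=80/481 → advance +1; mR−mL=20784/60125 → turn +1·90°
n=6: pose=(6,-3,N); sL=80/153, sR=80/261; mL=-200/4437, mR=80/261; mL+mR=40/153 → advance +1; mR−mL=520/1479 → turn +1·90°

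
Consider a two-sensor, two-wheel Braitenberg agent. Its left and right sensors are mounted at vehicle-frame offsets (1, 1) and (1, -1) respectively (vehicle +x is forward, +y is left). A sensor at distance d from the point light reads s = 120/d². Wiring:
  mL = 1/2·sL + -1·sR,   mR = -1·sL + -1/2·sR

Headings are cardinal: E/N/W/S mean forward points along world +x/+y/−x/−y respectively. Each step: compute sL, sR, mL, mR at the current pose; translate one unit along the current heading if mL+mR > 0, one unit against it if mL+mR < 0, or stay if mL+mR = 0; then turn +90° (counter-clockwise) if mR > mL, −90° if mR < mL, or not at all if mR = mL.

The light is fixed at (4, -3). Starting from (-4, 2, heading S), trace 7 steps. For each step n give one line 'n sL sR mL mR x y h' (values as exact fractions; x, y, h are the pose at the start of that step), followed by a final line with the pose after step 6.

n=0: pose=(-4,2,S); sL=24/13, sR=120/97; mL=-396/1261, mR=-3108/1261; mL+mR=-3504/1261 → advance -1; mR−mL=-2712/1261 → turn -1·90°
n=1: pose=(-4,3,W); sL=60/53, sR=12/13; mL=-246/689, mR=-1098/689; mL+mR=-1344/689 → advance -1; mR−mL=-852/689 → turn -1·90°
n=2: pose=(-3,3,N); sL=120/113, sR=24/17; mL=-1692/1921, mR=-3396/1921; mL+mR=-5088/1921 → advance -1; mR−mL=-1704/1921 → turn -1·90°
n=3: pose=(-3,2,E); sL=5/3, sR=30/13; mL=-115/78, mR=-110/39; mL+mR=-335/78 → advance -1; mR−mL=-35/26 → turn -1·90°
n=4: pose=(-4,2,S); sL=24/13, sR=120/97; mL=-396/1261, mR=-3108/1261; mL+mR=-3504/1261 → advance -1; mR−mL=-2712/1261 → turn -1·90°
n=5: pose=(-4,3,W); sL=60/53, sR=12/13; mL=-246/689, mR=-1098/689; mL+mR=-1344/689 → advance -1; mR−mL=-852/689 → turn -1·90°
n=6: pose=(-3,3,N); sL=120/113, sR=24/17; mL=-1692/1921, mR=-3396/1921; mL+mR=-5088/1921 → advance -1; mR−mL=-1704/1921 → turn -1·90°

0 24/13 120/97 -396/1261 -3108/1261 -4 2 S
1 60/53 12/13 -246/689 -1098/689 -4 3 W
2 120/113 24/17 -1692/1921 -3396/1921 -3 3 N
3 5/3 30/13 -115/78 -110/39 -3 2 E
4 24/13 120/97 -396/1261 -3108/1261 -4 2 S
5 60/53 12/13 -246/689 -1098/689 -4 3 W
6 120/113 24/17 -1692/1921 -3396/1921 -3 3 N
final -3 2 E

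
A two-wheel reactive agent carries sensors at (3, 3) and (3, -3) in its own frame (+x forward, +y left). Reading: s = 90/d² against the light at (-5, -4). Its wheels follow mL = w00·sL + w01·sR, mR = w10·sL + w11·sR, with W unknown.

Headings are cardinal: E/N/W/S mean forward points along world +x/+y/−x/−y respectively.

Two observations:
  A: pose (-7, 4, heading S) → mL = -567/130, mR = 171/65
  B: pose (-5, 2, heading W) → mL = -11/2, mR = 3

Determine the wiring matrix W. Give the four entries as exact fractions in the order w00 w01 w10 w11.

obs A: pose=(-7,4,S) → sL=45/13, sR=9/5, mL=-567/130, mR=171/65
obs B: pose=(-5,2,W) → sL=5, sR=1, mL=-11/2, mR=3
sensor matrix S = [[45/13, 9/5], [5, 1]]; det S = -72/13
solve [mL_A; mL_B] = S·[w00; w01] and [mR_A; mR_B] = S·[w10; w11]:
  w00 = -1, w01 = -1/2, w10 = 1/2, w11 = 1/2

-1 -1/2 1/2 1/2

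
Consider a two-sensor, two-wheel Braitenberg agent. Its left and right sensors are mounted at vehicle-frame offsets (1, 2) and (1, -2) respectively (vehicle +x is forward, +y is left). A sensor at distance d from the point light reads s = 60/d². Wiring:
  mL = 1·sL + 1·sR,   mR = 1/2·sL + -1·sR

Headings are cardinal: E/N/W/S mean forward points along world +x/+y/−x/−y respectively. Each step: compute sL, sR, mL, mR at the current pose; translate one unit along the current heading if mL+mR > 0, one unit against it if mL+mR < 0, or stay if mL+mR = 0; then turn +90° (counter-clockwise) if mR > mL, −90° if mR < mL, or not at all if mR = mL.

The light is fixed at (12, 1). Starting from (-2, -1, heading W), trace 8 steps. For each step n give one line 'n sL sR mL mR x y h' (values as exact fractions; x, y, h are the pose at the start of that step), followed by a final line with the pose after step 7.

n=0: pose=(-2,-1,W); sL=60/241, sR=4/15; mL=1864/3615, mR=-514/3615; mL+mR=90/241 → advance +1; mR−mL=-2378/3615 → turn -1·90°
n=1: pose=(-3,-1,N); sL=6/29, sR=6/17; mL=276/493, mR=-123/493; mL+mR=9/29 → advance +1; mR−mL=-399/493 → turn -1·90°
n=2: pose=(-3,0,E); sL=60/197, sR=12/41; mL=4824/8077, mR=-1134/8077; mL+mR=90/197 → advance +1; mR−mL=-5958/8077 → turn -1·90°
n=3: pose=(-2,0,S); sL=15/37, sR=3/13; mL=306/481, mR=-27/962; mL+mR=45/74 → advance +1; mR−mL=-639/962 → turn -1·90°
n=4: pose=(-2,-1,W); sL=60/241, sR=4/15; mL=1864/3615, mR=-514/3615; mL+mR=90/241 → advance +1; mR−mL=-2378/3615 → turn -1·90°
n=5: pose=(-3,-1,N); sL=6/29, sR=6/17; mL=276/493, mR=-123/493; mL+mR=9/29 → advance +1; mR−mL=-399/493 → turn -1·90°
n=6: pose=(-3,0,E); sL=60/197, sR=12/41; mL=4824/8077, mR=-1134/8077; mL+mR=90/197 → advance +1; mR−mL=-5958/8077 → turn -1·90°
n=7: pose=(-2,0,S); sL=15/37, sR=3/13; mL=306/481, mR=-27/962; mL+mR=45/74 → advance +1; mR−mL=-639/962 → turn -1·90°

0 60/241 4/15 1864/3615 -514/3615 -2 -1 W
1 6/29 6/17 276/493 -123/493 -3 -1 N
2 60/197 12/41 4824/8077 -1134/8077 -3 0 E
3 15/37 3/13 306/481 -27/962 -2 0 S
4 60/241 4/15 1864/3615 -514/3615 -2 -1 W
5 6/29 6/17 276/493 -123/493 -3 -1 N
6 60/197 12/41 4824/8077 -1134/8077 -3 0 E
7 15/37 3/13 306/481 -27/962 -2 0 S
final -2 -1 W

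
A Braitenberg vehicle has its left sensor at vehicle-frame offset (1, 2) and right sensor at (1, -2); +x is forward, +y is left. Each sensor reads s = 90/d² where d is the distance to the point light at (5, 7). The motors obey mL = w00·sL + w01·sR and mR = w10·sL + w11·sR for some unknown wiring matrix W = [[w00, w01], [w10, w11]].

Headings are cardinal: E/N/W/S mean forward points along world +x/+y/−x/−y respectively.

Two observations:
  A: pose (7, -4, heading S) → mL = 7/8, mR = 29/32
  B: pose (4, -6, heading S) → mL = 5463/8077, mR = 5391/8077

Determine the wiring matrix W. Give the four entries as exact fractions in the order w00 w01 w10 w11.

obs A: pose=(7,-4,S) → sL=9/16, sR=5/8, mL=7/8, mR=29/32
obs B: pose=(4,-6,S) → sL=90/197, sR=18/41, mL=5463/8077, mR=5391/8077
sensor matrix S = [[9/16, 5/8], [90/197, 18/41]]; det S = -2493/64616
solve [mL_A; mL_B] = S·[w00; w01] and [mR_A; mR_B] = S·[w10; w11]:
  w00 = 1, w01 = 1/2, w10 = 1/2, w11 = 1

1 1/2 1/2 1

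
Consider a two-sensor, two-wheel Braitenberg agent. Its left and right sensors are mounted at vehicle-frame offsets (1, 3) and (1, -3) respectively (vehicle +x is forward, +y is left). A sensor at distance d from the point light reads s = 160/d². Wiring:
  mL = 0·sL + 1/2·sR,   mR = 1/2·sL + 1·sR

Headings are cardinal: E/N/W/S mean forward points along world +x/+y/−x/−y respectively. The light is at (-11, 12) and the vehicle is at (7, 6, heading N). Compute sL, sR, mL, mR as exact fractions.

16/25 80/233 40/233 3864/5825

left sensor world pos  = (4, 7); dL² = 250
right sensor world pos = (10, 7); dR² = 466
sL = 160/250 = 16/25
sR = 160/466 = 80/233
mL = 0·sL + 1/2·sR = 40/233
mR = 1/2·sL + 1·sR = 3864/5825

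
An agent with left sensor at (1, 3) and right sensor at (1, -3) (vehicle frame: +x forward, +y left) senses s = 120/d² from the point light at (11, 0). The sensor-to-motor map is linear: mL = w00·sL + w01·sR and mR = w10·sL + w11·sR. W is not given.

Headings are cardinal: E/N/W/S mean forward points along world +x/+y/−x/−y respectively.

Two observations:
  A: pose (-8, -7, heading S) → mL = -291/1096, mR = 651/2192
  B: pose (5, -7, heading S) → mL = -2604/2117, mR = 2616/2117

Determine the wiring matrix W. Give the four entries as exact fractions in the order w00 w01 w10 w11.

-1 1/2 1/2 1/2

obs A: pose=(-8,-7,S) → sL=3/8, sR=30/137, mL=-291/1096, mR=651/2192
obs B: pose=(5,-7,S) → sL=120/73, sR=24/29, mL=-2604/2117, mR=2616/2117
sensor matrix S = [[3/8, 30/137], [120/73, 24/29]]; det S = -14391/290029
solve [mL_A; mL_B] = S·[w00; w01] and [mR_A; mR_B] = S·[w10; w11]:
  w00 = -1, w01 = 1/2, w10 = 1/2, w11 = 1/2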